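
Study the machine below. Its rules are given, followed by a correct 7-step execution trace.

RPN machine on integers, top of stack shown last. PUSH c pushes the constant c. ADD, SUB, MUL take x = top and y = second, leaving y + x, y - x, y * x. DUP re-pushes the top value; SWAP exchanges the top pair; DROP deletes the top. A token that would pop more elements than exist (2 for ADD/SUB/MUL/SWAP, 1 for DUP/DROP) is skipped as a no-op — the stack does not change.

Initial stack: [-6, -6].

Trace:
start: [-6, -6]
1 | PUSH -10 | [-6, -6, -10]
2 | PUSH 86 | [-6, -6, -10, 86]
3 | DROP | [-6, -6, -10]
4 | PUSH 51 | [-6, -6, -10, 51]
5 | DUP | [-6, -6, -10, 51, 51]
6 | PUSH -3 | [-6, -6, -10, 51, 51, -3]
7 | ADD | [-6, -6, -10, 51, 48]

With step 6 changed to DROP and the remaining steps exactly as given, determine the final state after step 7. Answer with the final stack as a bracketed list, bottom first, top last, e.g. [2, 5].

(re-executing from step 6 with the substitution; state before step 6: [-6, -6, -10, 51, 51])
6 | DROP | [-6, -6, -10, 51]
7 | ADD | [-6, -6, 41]

[-6, -6, 41]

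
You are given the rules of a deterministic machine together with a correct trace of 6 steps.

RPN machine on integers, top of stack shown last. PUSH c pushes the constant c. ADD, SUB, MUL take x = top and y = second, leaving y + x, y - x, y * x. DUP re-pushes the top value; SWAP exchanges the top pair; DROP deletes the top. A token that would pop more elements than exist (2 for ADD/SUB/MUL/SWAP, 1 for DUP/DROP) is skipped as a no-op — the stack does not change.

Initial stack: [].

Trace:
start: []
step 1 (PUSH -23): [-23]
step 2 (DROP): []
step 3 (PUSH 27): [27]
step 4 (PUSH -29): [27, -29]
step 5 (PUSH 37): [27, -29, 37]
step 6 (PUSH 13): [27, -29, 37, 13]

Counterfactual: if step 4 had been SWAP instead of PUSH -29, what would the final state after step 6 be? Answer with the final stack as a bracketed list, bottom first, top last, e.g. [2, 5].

(re-executing from step 4 with the substitution; state before step 4: [27])
step 4 (SWAP): [27]
step 5 (PUSH 37): [27, 37]
step 6 (PUSH 13): [27, 37, 13]

[27, 37, 13]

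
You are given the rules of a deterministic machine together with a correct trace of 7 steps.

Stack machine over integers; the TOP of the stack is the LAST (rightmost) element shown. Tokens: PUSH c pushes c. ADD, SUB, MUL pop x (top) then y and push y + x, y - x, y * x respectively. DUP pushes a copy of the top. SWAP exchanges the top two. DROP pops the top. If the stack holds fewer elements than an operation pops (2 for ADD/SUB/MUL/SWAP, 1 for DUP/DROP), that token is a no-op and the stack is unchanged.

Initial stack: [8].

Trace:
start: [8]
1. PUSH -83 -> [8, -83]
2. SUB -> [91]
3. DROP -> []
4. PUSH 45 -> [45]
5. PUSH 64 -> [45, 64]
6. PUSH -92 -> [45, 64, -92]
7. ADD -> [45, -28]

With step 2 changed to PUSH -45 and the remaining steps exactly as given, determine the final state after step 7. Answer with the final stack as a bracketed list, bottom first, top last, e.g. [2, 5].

[8, -83, 45, -28]

(re-executing from step 2 with the substitution; state before step 2: [8, -83])
2. PUSH -45 -> [8, -83, -45]
3. DROP -> [8, -83]
4. PUSH 45 -> [8, -83, 45]
5. PUSH 64 -> [8, -83, 45, 64]
6. PUSH -92 -> [8, -83, 45, 64, -92]
7. ADD -> [8, -83, 45, -28]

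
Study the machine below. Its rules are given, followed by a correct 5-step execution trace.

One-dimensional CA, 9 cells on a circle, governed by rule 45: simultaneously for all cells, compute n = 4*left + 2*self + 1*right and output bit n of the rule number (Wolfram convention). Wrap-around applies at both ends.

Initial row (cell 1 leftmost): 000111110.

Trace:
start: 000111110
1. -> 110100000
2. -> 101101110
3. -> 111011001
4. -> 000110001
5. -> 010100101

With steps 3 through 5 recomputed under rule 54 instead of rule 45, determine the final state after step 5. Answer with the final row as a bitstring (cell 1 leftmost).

010000111

(re-executing steps 3..5 under rule 54; state before step 3: 101101110)
3. -> 110010001
4. -> 001111010
5. -> 010000111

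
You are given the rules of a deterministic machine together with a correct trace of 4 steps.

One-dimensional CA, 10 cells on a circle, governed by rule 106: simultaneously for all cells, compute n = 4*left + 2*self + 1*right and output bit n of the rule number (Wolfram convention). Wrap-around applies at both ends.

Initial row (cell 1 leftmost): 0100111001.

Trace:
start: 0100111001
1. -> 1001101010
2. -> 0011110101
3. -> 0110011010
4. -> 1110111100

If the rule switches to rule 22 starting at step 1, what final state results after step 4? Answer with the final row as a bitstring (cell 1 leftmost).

(re-executing steps 1..4 under rule 22; state before step 1: 0100111001)
1. -> 0111000111
2. -> 0000101000
3. -> 0001101100
4. -> 0010000010

0010000010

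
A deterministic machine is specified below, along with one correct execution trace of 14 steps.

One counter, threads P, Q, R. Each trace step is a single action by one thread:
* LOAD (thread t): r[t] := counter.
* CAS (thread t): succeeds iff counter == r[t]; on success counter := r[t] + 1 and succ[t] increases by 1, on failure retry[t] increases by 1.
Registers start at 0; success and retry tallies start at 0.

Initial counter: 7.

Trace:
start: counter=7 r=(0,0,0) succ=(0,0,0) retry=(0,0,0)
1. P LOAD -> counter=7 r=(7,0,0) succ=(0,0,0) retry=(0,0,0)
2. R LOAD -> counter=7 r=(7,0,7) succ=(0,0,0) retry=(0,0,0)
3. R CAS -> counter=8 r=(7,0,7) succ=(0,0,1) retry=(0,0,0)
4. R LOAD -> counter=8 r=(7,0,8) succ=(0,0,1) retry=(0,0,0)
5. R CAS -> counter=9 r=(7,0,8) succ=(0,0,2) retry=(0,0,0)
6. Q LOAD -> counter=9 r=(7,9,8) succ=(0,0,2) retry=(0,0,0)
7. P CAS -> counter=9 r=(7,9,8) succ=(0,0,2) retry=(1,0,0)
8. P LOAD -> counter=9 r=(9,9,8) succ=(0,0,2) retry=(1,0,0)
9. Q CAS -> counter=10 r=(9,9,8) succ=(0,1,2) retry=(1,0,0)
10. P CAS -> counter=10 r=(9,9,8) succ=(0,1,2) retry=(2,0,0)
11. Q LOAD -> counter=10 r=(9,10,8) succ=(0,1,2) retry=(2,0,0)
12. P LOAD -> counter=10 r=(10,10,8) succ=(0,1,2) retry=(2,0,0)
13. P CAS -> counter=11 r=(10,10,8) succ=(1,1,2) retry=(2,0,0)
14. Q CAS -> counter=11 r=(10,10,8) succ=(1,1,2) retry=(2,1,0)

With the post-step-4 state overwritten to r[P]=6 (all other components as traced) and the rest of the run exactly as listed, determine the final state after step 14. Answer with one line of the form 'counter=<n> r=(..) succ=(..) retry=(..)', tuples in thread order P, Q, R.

counter=11 r=(10,10,8) succ=(1,1,2) retry=(2,1,0)

state after step 4 := counter=8 r=(6,0,8) succ=(0,0,1) retry=(0,0,0)
5. R CAS -> counter=9 r=(6,0,8) succ=(0,0,2) retry=(0,0,0)
6. Q LOAD -> counter=9 r=(6,9,8) succ=(0,0,2) retry=(0,0,0)
7. P CAS -> counter=9 r=(6,9,8) succ=(0,0,2) retry=(1,0,0)
8. P LOAD -> counter=9 r=(9,9,8) succ=(0,0,2) retry=(1,0,0)
9. Q CAS -> counter=10 r=(9,9,8) succ=(0,1,2) retry=(1,0,0)
10. P CAS -> counter=10 r=(9,9,8) succ=(0,1,2) retry=(2,0,0)
11. Q LOAD -> counter=10 r=(9,10,8) succ=(0,1,2) retry=(2,0,0)
12. P LOAD -> counter=10 r=(10,10,8) succ=(0,1,2) retry=(2,0,0)
13. P CAS -> counter=11 r=(10,10,8) succ=(1,1,2) retry=(2,0,0)
14. Q CAS -> counter=11 r=(10,10,8) succ=(1,1,2) retry=(2,1,0)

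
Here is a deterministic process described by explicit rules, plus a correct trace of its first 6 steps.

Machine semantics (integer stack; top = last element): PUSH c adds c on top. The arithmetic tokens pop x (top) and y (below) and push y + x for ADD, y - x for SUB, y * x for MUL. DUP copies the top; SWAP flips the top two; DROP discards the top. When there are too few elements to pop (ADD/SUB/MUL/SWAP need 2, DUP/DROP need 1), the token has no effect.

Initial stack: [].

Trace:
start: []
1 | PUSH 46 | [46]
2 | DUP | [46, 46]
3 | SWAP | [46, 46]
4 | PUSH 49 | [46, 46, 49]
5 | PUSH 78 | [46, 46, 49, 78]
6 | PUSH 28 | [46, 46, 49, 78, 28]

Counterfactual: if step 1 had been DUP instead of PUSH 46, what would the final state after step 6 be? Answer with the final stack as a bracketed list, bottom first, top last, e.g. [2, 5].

[49, 78, 28]

(re-executing from step 1 with the substitution; state before step 1: [])
1 | DUP | []
2 | DUP | []
3 | SWAP | []
4 | PUSH 49 | [49]
5 | PUSH 78 | [49, 78]
6 | PUSH 28 | [49, 78, 28]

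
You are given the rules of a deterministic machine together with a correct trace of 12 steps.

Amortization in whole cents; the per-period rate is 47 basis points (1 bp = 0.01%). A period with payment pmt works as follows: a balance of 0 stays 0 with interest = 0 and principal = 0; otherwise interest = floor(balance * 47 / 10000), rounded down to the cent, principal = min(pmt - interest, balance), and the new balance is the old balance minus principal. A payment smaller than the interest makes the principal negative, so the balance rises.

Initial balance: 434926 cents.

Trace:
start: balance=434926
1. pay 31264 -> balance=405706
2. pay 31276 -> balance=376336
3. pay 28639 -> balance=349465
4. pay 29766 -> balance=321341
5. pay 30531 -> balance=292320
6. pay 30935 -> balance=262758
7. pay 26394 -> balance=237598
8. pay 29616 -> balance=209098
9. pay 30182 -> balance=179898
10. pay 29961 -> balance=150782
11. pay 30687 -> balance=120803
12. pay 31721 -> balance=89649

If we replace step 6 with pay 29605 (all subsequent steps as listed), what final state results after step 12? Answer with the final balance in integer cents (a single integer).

(re-executing from step 6 with the substitution; state before step 6: balance=292320)
6. pay 29605 -> balance=264088
7. pay 26394 -> balance=238935
8. pay 29616 -> balance=210441
9. pay 30182 -> balance=181248
10. pay 29961 -> balance=152138
11. pay 30687 -> balance=122166
12. pay 31721 -> balance=91019

91019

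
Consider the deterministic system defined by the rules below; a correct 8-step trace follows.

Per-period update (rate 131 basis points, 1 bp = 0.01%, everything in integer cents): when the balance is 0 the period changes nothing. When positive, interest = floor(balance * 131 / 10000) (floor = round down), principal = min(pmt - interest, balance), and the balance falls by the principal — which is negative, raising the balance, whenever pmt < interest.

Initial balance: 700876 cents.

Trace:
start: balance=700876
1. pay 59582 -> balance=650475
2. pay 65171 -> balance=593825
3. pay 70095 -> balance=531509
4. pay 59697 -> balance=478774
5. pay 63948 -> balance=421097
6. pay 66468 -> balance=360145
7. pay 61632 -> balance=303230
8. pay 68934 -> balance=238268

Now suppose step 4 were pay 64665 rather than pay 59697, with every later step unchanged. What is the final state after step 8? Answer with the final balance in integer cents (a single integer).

233035

(re-executing from step 4 with the substitution; state before step 4: balance=531509)
4. pay 64665 -> balance=473806
5. pay 63948 -> balance=416064
6. pay 66468 -> balance=355046
7. pay 61632 -> balance=298065
8. pay 68934 -> balance=233035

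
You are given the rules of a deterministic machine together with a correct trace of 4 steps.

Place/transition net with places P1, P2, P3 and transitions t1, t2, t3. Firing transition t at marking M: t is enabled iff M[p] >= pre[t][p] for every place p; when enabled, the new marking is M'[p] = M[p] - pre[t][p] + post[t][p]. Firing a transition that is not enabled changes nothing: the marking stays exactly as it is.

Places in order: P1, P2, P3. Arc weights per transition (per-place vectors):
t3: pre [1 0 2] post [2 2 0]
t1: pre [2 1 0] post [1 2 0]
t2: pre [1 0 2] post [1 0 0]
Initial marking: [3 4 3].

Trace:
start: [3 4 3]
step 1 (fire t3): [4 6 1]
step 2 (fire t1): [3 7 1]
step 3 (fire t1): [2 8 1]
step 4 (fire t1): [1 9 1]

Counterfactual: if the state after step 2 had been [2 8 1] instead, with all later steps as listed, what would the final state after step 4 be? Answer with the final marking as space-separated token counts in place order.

1 9 1

state after step 2 := [2 8 1]
step 3 (fire t1): [1 9 1]
step 4 (fire t1): [1 9 1]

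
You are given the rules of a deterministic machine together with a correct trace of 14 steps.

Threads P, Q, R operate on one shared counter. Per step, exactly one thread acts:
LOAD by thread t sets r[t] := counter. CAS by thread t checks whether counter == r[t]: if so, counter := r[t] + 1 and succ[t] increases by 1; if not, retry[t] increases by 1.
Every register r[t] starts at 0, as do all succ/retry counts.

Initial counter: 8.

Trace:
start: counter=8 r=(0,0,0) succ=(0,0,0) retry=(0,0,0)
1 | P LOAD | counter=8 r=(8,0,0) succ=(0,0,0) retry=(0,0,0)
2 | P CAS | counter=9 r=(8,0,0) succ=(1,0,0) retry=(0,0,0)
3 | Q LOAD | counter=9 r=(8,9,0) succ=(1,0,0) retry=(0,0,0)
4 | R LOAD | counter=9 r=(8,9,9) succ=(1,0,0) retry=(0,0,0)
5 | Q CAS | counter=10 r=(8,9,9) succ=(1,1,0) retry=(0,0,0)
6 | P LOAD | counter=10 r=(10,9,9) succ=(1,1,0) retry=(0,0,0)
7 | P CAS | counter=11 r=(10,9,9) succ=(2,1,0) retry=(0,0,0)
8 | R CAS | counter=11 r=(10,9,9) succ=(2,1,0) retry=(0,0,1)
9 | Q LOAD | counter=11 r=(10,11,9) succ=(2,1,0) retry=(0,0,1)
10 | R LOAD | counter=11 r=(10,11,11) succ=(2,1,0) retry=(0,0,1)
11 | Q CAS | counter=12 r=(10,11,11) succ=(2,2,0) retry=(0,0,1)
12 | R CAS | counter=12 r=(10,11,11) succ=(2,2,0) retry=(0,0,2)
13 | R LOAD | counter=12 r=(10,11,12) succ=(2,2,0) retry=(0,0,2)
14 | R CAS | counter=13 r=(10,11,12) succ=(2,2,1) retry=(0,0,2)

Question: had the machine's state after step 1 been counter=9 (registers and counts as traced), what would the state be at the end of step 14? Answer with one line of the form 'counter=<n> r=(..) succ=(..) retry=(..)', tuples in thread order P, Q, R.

counter=13 r=(10,11,12) succ=(1,2,1) retry=(1,0,2)

state after step 1 := counter=9 r=(8,0,0) succ=(0,0,0) retry=(0,0,0)
2 | P CAS | counter=9 r=(8,0,0) succ=(0,0,0) retry=(1,0,0)
3 | Q LOAD | counter=9 r=(8,9,0) succ=(0,0,0) retry=(1,0,0)
4 | R LOAD | counter=9 r=(8,9,9) succ=(0,0,0) retry=(1,0,0)
5 | Q CAS | counter=10 r=(8,9,9) succ=(0,1,0) retry=(1,0,0)
6 | P LOAD | counter=10 r=(10,9,9) succ=(0,1,0) retry=(1,0,0)
7 | P CAS | counter=11 r=(10,9,9) succ=(1,1,0) retry=(1,0,0)
8 | R CAS | counter=11 r=(10,9,9) succ=(1,1,0) retry=(1,0,1)
9 | Q LOAD | counter=11 r=(10,11,9) succ=(1,1,0) retry=(1,0,1)
10 | R LOAD | counter=11 r=(10,11,11) succ=(1,1,0) retry=(1,0,1)
11 | Q CAS | counter=12 r=(10,11,11) succ=(1,2,0) retry=(1,0,1)
12 | R CAS | counter=12 r=(10,11,11) succ=(1,2,0) retry=(1,0,2)
13 | R LOAD | counter=12 r=(10,11,12) succ=(1,2,0) retry=(1,0,2)
14 | R CAS | counter=13 r=(10,11,12) succ=(1,2,1) retry=(1,0,2)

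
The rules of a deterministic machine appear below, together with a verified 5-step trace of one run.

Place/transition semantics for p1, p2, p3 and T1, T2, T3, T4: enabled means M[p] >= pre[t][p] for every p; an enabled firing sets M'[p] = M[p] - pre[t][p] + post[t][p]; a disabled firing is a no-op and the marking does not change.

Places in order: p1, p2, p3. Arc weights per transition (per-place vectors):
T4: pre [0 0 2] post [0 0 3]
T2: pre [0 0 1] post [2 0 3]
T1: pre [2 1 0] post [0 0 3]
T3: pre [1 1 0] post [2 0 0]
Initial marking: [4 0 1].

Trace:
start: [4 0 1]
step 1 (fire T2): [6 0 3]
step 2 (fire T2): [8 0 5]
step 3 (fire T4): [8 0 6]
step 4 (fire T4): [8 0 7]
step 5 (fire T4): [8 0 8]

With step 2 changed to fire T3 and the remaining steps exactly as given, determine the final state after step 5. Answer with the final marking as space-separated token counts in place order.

6 0 6

(re-executing from step 2 with the substitution; state before step 2: [6 0 3])
step 2 (fire T3): [6 0 3]
step 3 (fire T4): [6 0 4]
step 4 (fire T4): [6 0 5]
step 5 (fire T4): [6 0 6]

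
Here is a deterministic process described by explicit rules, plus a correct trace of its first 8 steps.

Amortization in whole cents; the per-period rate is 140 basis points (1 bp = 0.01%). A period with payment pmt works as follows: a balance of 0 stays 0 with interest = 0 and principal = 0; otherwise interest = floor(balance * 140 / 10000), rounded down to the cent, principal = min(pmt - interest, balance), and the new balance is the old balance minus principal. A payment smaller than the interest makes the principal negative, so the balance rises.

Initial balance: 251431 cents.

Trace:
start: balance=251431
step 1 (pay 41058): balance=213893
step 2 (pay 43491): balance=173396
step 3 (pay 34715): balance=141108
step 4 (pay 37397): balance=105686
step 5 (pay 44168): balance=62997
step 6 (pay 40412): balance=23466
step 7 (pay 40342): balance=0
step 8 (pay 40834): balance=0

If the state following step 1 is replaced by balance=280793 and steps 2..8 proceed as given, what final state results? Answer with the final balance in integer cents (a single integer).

16126

state after step 1 := balance=280793
step 2 (pay 43491): balance=241233
step 3 (pay 34715): balance=209895
step 4 (pay 37397): balance=175436
step 5 (pay 44168): balance=133724
step 6 (pay 40412): balance=95184
step 7 (pay 40342): balance=56174
step 8 (pay 40834): balance=16126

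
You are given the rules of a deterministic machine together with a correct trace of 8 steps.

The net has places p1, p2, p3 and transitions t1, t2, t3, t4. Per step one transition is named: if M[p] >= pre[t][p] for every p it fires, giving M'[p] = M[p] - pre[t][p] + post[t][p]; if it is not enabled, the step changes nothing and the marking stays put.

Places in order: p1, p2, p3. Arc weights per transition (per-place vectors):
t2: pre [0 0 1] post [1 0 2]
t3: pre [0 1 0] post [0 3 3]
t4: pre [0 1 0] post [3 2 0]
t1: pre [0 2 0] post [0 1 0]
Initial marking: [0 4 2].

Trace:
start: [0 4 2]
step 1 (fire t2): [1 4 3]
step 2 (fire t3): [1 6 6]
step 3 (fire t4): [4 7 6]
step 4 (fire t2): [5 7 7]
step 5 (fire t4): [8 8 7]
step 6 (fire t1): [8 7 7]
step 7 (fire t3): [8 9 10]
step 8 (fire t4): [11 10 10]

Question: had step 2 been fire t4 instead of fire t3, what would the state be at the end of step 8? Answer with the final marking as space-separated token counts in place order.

(re-executing from step 2 with the substitution; state before step 2: [1 4 3])
step 2 (fire t4): [4 5 3]
step 3 (fire t4): [7 6 3]
step 4 (fire t2): [8 6 4]
step 5 (fire t4): [11 7 4]
step 6 (fire t1): [11 6 4]
step 7 (fire t3): [11 8 7]
step 8 (fire t4): [14 9 7]

14 9 7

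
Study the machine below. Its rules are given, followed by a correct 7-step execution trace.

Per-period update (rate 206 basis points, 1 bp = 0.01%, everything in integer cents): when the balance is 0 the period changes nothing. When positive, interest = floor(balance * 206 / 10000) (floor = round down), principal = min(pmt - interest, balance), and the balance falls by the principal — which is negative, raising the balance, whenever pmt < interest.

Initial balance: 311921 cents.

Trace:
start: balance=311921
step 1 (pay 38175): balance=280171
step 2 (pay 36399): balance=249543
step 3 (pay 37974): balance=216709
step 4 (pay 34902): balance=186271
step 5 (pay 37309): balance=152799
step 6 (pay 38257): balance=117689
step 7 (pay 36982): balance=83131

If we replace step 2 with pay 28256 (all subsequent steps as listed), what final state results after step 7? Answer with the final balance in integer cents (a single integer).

(re-executing from step 2 with the substitution; state before step 2: balance=280171)
step 2 (pay 28256): balance=257686
step 3 (pay 37974): balance=225020
step 4 (pay 34902): balance=194753
step 5 (pay 37309): balance=161455
step 6 (pay 38257): balance=126523
step 7 (pay 36982): balance=92147

92147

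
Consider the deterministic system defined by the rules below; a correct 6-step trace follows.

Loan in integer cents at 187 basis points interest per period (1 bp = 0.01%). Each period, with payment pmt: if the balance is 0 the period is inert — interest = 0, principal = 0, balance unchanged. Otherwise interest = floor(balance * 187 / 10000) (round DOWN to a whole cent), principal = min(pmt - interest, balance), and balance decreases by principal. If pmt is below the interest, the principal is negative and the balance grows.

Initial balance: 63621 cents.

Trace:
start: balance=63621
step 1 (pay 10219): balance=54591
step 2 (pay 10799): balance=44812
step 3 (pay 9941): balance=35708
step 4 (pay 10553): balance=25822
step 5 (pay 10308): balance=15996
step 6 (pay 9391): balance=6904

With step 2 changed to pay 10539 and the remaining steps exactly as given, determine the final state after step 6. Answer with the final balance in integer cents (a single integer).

(re-executing from step 2 with the substitution; state before step 2: balance=54591)
step 2 (pay 10539): balance=45072
step 3 (pay 9941): balance=35973
step 4 (pay 10553): balance=26092
step 5 (pay 10308): balance=16271
step 6 (pay 9391): balance=7184

7184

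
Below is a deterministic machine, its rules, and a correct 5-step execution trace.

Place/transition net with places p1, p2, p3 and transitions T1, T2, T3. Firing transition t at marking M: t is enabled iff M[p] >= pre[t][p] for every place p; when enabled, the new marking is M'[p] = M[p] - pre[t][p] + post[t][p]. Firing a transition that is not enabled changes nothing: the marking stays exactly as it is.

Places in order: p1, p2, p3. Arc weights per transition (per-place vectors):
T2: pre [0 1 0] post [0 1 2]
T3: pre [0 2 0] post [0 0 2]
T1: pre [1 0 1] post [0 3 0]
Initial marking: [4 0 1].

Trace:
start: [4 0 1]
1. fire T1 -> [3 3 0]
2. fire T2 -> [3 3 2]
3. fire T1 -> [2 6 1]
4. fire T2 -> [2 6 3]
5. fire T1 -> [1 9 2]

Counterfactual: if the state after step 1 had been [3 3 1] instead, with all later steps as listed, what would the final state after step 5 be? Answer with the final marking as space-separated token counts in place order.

state after step 1 := [3 3 1]
2. fire T2 -> [3 3 3]
3. fire T1 -> [2 6 2]
4. fire T2 -> [2 6 4]
5. fire T1 -> [1 9 3]

1 9 3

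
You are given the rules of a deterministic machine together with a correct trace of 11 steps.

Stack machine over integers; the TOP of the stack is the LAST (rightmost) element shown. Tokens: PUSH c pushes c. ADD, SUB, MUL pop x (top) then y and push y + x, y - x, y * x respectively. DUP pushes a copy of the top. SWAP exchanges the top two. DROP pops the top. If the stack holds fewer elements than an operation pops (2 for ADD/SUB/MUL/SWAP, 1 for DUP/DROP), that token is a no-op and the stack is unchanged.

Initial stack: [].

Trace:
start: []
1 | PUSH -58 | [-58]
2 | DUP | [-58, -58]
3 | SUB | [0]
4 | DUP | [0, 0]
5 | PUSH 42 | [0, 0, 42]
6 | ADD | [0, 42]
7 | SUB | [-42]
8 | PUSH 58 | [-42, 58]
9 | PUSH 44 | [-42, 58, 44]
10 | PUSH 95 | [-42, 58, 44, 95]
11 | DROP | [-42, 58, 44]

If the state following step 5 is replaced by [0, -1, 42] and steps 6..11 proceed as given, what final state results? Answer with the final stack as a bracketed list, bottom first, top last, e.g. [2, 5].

[-41, 58, 44]

state after step 5 := [0, -1, 42]
6 | ADD | [0, 41]
7 | SUB | [-41]
8 | PUSH 58 | [-41, 58]
9 | PUSH 44 | [-41, 58, 44]
10 | PUSH 95 | [-41, 58, 44, 95]
11 | DROP | [-41, 58, 44]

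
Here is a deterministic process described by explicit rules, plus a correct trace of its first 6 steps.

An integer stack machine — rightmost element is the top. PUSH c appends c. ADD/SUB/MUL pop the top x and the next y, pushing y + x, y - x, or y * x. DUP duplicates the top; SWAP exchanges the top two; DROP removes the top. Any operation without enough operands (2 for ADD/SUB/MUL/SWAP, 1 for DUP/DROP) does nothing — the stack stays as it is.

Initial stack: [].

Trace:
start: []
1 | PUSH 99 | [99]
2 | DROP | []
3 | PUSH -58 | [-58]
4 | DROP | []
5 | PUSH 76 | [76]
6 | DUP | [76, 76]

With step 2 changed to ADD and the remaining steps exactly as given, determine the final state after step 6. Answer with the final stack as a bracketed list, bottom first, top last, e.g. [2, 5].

(re-executing from step 2 with the substitution; state before step 2: [99])
2 | ADD | [99]
3 | PUSH -58 | [99, -58]
4 | DROP | [99]
5 | PUSH 76 | [99, 76]
6 | DUP | [99, 76, 76]

[99, 76, 76]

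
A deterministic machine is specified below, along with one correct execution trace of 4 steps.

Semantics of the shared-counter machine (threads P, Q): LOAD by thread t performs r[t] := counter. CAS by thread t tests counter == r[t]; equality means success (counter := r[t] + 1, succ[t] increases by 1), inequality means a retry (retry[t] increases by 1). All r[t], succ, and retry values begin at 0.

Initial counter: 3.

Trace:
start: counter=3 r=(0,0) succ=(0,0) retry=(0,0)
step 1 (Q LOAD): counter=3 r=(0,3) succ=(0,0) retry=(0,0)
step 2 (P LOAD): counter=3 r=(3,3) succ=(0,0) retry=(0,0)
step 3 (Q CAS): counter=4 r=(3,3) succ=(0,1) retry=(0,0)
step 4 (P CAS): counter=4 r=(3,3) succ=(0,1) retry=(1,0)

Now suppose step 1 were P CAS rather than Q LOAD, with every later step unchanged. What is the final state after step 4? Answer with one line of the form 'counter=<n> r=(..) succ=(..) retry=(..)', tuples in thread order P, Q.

(re-executing from step 1 with the substitution; state before step 1: counter=3 r=(0,0) succ=(0,0) retry=(0,0))
step 1 (P CAS): counter=3 r=(0,0) succ=(0,0) retry=(1,0)
step 2 (P LOAD): counter=3 r=(3,0) succ=(0,0) retry=(1,0)
step 3 (Q CAS): counter=3 r=(3,0) succ=(0,0) retry=(1,1)
step 4 (P CAS): counter=4 r=(3,0) succ=(1,0) retry=(1,1)

counter=4 r=(3,0) succ=(1,0) retry=(1,1)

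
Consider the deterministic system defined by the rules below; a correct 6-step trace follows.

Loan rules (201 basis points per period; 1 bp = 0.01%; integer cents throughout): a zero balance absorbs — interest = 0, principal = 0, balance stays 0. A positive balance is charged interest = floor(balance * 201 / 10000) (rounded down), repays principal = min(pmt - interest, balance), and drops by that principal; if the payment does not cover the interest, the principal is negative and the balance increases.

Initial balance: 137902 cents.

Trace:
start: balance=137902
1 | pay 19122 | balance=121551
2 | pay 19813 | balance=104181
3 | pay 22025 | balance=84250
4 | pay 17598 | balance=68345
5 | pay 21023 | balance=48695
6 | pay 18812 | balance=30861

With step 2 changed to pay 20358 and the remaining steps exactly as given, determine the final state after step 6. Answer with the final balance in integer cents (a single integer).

30272

(re-executing from step 2 with the substitution; state before step 2: balance=121551)
2 | pay 20358 | balance=103636
3 | pay 22025 | balance=83694
4 | pay 17598 | balance=67778
5 | pay 21023 | balance=48117
6 | pay 18812 | balance=30272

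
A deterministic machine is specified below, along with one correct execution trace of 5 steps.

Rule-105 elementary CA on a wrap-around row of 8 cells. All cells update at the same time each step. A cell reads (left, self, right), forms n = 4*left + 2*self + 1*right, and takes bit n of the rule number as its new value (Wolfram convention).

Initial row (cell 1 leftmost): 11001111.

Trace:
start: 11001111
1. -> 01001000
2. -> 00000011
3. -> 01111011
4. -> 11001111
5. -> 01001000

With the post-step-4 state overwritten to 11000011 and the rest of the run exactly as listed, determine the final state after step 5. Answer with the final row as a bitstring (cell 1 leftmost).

state after step 4 := 11000011
5. -> 01011010

01011010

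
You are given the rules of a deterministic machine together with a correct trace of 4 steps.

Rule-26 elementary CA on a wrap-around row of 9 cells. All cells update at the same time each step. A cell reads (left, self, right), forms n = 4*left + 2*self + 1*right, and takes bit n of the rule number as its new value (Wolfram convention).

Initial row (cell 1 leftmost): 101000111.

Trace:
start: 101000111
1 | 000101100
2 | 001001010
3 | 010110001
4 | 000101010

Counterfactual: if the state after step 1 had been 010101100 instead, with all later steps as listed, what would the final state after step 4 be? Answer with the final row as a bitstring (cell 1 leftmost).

state after step 1 := 010101100
2 | 100001010
3 | 010010000
4 | 101101000

101101000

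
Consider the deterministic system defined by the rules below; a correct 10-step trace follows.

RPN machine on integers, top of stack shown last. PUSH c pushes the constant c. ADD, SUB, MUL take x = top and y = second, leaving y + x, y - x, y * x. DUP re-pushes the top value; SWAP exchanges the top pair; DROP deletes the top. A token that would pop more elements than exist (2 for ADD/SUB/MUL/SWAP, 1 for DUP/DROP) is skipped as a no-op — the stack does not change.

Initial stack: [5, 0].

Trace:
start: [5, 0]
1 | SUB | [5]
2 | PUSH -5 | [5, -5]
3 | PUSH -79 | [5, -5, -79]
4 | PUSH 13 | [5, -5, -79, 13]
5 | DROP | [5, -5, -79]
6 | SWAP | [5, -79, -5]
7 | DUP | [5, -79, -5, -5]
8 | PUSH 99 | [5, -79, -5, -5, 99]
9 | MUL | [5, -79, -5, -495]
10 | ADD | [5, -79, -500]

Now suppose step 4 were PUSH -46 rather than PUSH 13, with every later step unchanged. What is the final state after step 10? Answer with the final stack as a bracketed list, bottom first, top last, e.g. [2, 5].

[5, -79, -500]

(re-executing from step 4 with the substitution; state before step 4: [5, -5, -79])
4 | PUSH -46 | [5, -5, -79, -46]
5 | DROP | [5, -5, -79]
6 | SWAP | [5, -79, -5]
7 | DUP | [5, -79, -5, -5]
8 | PUSH 99 | [5, -79, -5, -5, 99]
9 | MUL | [5, -79, -5, -495]
10 | ADD | [5, -79, -500]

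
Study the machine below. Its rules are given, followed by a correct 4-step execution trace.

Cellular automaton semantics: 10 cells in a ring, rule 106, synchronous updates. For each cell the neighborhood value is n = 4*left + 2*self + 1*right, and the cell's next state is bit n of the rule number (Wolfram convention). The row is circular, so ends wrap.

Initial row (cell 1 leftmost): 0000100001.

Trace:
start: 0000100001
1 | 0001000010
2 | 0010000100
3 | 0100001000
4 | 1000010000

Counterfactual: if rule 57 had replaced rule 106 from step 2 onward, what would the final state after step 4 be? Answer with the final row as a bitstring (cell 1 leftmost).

(re-executing steps 2..4 under rule 57; state before step 2: 0001000010)
2 | 1100111001
3 | 0010100101
4 | 1001010010

1001010010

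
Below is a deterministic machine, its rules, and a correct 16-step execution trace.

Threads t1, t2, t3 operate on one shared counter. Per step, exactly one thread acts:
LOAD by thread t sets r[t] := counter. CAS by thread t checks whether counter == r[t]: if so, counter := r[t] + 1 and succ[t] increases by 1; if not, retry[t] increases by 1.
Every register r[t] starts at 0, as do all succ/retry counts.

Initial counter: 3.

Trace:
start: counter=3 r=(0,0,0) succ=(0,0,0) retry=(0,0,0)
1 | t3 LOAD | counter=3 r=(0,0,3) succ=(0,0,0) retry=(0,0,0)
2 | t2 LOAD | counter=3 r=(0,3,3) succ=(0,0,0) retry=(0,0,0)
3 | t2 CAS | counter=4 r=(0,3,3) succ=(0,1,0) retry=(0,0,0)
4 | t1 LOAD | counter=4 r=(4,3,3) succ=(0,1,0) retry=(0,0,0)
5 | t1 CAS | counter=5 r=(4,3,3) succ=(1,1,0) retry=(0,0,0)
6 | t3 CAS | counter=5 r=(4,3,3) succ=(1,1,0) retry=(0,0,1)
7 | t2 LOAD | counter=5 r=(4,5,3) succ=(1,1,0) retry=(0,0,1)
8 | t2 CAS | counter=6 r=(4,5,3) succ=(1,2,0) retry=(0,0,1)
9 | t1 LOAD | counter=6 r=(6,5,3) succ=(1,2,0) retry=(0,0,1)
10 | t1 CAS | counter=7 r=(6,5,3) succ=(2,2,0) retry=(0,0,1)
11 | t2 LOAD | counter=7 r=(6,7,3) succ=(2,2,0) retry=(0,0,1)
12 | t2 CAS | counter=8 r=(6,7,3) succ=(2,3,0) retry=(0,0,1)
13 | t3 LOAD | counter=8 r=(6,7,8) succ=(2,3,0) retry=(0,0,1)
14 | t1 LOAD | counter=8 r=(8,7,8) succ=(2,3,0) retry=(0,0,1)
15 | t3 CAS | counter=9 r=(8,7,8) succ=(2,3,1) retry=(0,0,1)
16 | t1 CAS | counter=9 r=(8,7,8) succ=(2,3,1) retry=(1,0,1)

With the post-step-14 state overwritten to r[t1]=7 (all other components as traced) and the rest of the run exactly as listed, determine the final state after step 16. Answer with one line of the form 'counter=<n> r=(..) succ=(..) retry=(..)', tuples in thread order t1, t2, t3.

counter=9 r=(7,7,8) succ=(2,3,1) retry=(1,0,1)

state after step 14 := counter=8 r=(7,7,8) succ=(2,3,0) retry=(0,0,1)
15 | t3 CAS | counter=9 r=(7,7,8) succ=(2,3,1) retry=(0,0,1)
16 | t1 CAS | counter=9 r=(7,7,8) succ=(2,3,1) retry=(1,0,1)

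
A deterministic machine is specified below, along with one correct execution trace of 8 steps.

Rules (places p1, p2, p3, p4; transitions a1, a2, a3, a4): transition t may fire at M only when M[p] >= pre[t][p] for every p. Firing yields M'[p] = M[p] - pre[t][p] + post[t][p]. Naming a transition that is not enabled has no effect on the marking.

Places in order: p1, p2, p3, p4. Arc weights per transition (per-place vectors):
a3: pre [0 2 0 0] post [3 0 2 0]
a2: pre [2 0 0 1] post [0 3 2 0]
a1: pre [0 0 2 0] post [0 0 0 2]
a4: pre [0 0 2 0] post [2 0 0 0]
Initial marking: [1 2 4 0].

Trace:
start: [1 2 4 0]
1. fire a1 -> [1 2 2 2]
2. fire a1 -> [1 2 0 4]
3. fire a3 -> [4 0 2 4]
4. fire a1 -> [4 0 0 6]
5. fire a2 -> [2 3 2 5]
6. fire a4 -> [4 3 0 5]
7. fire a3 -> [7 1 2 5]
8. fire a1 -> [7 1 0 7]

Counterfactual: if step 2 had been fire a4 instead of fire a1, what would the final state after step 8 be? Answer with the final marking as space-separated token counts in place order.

(re-executing from step 2 with the substitution; state before step 2: [1 2 2 2])
2. fire a4 -> [3 2 0 2]
3. fire a3 -> [6 0 2 2]
4. fire a1 -> [6 0 0 4]
5. fire a2 -> [4 3 2 3]
6. fire a4 -> [6 3 0 3]
7. fire a3 -> [9 1 2 3]
8. fire a1 -> [9 1 0 5]

9 1 0 5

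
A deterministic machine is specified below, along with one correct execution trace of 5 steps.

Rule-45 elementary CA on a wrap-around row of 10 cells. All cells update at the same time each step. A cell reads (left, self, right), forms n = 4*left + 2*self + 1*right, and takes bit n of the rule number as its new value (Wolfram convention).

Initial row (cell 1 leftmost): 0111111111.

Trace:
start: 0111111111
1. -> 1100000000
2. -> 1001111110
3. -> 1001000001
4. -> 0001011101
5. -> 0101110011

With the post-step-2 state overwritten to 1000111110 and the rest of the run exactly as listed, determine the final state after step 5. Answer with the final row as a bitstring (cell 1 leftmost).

1100011011

state after step 2 := 1000111110
3. -> 1010100001
4. -> 0111101101
5. -> 1100011011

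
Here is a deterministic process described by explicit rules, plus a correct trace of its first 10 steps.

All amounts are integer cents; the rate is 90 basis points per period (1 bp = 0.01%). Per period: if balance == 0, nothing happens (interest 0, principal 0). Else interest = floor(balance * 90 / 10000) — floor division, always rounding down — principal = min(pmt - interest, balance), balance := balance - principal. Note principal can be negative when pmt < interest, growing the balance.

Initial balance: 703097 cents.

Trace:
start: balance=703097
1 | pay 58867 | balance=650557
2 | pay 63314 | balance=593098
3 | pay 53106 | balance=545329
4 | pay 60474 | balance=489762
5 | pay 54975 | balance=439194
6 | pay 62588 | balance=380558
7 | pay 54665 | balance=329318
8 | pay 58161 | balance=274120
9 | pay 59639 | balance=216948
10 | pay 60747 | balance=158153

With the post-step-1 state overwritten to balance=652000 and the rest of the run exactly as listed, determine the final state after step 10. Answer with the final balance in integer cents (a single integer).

159718

state after step 1 := balance=652000
2 | pay 63314 | balance=594554
3 | pay 53106 | balance=546798
4 | pay 60474 | balance=491245
5 | pay 54975 | balance=440691
6 | pay 62588 | balance=382069
7 | pay 54665 | balance=330842
8 | pay 58161 | balance=275658
9 | pay 59639 | balance=218499
10 | pay 60747 | balance=159718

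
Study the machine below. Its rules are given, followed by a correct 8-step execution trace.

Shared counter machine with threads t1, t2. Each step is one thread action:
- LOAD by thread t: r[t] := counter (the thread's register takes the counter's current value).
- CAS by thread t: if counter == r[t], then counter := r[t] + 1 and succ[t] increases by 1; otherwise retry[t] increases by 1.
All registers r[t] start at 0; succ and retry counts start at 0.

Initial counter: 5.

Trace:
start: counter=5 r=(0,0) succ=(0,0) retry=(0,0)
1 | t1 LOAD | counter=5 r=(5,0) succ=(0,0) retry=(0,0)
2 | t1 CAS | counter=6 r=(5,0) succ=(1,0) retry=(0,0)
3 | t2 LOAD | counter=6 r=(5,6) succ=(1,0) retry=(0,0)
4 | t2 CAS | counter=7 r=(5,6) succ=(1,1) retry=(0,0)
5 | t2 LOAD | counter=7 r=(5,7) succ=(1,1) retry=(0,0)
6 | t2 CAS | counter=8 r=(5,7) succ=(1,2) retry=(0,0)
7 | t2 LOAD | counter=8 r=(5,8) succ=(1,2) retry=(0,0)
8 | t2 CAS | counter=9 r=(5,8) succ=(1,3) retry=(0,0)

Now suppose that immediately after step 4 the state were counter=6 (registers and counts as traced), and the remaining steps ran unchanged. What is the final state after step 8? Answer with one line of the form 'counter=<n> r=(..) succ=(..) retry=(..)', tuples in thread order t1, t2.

state after step 4 := counter=6 r=(5,6) succ=(1,1) retry=(0,0)
5 | t2 LOAD | counter=6 r=(5,6) succ=(1,1) retry=(0,0)
6 | t2 CAS | counter=7 r=(5,6) succ=(1,2) retry=(0,0)
7 | t2 LOAD | counter=7 r=(5,7) succ=(1,2) retry=(0,0)
8 | t2 CAS | counter=8 r=(5,7) succ=(1,3) retry=(0,0)

counter=8 r=(5,7) succ=(1,3) retry=(0,0)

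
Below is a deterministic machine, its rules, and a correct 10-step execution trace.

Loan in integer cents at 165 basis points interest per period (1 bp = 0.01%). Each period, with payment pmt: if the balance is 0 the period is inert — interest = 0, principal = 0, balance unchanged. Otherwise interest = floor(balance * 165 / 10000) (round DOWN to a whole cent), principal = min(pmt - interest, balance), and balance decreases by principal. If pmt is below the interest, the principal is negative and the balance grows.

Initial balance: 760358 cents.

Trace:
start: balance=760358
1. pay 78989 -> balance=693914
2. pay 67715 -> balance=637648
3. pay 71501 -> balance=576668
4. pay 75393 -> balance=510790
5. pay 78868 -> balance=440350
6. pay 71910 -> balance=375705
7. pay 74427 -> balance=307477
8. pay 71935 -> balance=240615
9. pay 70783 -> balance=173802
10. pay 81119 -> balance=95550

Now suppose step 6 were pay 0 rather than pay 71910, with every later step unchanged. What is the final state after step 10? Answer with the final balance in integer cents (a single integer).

172324

(re-executing from step 6 with the substitution; state before step 6: balance=440350)
6. pay 0 -> balance=447615
7. pay 74427 -> balance=380573
8. pay 71935 -> balance=314917
9. pay 70783 -> balance=249330
10. pay 81119 -> balance=172324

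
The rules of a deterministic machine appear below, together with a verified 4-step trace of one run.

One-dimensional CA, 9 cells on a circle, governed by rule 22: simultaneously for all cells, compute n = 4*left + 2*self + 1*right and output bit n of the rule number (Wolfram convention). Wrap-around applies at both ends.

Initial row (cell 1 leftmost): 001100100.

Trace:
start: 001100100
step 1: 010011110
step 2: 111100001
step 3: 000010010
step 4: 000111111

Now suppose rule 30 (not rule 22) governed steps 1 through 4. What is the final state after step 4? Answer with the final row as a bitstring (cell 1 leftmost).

(re-executing steps 1..4 under rule 30; state before step 1: 001100100)
step 1: 011011110
step 2: 110010001
step 3: 001111011
step 4: 111000010

111000010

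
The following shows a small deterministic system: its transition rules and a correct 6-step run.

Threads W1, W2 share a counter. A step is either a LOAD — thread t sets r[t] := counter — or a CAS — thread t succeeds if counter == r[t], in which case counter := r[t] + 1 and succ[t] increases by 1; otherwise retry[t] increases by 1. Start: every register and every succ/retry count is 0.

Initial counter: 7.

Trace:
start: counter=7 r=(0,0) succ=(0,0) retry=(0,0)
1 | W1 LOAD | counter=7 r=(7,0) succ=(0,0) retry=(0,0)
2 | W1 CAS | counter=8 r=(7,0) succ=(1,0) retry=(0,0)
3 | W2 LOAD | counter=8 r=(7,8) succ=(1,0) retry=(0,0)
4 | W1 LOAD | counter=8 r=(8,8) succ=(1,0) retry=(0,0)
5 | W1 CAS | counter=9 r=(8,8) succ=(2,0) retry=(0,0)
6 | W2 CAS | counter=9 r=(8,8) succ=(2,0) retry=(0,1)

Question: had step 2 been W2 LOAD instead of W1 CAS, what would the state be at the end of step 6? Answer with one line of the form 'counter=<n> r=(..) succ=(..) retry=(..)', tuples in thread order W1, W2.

counter=8 r=(7,7) succ=(1,0) retry=(0,1)

(re-executing from step 2 with the substitution; state before step 2: counter=7 r=(7,0) succ=(0,0) retry=(0,0))
2 | W2 LOAD | counter=7 r=(7,7) succ=(0,0) retry=(0,0)
3 | W2 LOAD | counter=7 r=(7,7) succ=(0,0) retry=(0,0)
4 | W1 LOAD | counter=7 r=(7,7) succ=(0,0) retry=(0,0)
5 | W1 CAS | counter=8 r=(7,7) succ=(1,0) retry=(0,0)
6 | W2 CAS | counter=8 r=(7,7) succ=(1,0) retry=(0,1)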